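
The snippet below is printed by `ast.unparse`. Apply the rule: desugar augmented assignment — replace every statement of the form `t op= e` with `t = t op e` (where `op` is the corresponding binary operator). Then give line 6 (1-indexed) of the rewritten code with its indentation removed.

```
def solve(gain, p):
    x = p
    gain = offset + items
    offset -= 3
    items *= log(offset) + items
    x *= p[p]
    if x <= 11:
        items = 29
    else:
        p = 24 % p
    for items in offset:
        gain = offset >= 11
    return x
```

x = x * p[p]

Transformed code:
def solve(gain, p):
    x = p
    gain = offset + items
    offset = offset - 3
    items = items * (log(offset) + items)
    x = x * p[p]
    if x <= 11:
        items = 29
    else:
        p = 24 % p
    for items in offset:
        gain = offset >= 11
    return x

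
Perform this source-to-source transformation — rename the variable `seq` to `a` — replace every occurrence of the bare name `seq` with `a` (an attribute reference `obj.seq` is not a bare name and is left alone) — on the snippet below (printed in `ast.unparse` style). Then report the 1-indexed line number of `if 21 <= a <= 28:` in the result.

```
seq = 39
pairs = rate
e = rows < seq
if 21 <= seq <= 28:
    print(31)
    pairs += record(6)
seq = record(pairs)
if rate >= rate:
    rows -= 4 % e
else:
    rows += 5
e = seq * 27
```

Transformed code:
a = 39
pairs = rate
e = rows < a
if 21 <= a <= 28:
    print(31)
    pairs += record(6)
a = record(pairs)
if rate >= rate:
    rows -= 4 % e
else:
    rows += 5
e = a * 27

4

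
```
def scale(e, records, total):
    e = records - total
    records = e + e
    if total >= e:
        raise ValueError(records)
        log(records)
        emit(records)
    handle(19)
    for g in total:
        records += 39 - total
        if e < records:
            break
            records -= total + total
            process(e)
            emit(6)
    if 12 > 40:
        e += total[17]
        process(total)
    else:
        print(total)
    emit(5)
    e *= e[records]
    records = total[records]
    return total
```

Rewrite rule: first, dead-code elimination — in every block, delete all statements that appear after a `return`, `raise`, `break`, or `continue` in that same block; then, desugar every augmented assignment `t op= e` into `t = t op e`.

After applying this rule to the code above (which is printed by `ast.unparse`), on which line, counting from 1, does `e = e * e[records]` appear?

Transformed code:
def scale(e, records, total):
    e = records - total
    records = e + e
    if total >= e:
        raise ValueError(records)
    handle(19)
    for g in total:
        records = records + (39 - total)
        if e < records:
            break
    if 12 > 40:
        e = e + total[17]
        process(total)
    else:
        print(total)
    emit(5)
    e = e * e[records]
    records = total[records]
    return total

17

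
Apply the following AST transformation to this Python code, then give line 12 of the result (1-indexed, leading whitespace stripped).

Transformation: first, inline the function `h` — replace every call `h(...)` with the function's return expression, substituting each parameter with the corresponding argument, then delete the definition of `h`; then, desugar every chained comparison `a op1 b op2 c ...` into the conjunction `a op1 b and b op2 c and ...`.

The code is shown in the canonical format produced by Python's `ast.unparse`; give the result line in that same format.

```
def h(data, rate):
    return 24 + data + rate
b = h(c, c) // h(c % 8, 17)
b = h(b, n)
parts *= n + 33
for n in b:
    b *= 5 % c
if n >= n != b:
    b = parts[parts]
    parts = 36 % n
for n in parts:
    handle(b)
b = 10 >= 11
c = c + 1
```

Transformed code:
b = (24 + c + c) // (24 + c % 8 + 17)
b = 24 + b + n
parts *= n + 33
for n in b:
    b *= 5 % c
if n >= n and n != b:
    b = parts[parts]
    parts = 36 % n
for n in parts:
    handle(b)
b = 10 >= 11
c = c + 1

c = c + 1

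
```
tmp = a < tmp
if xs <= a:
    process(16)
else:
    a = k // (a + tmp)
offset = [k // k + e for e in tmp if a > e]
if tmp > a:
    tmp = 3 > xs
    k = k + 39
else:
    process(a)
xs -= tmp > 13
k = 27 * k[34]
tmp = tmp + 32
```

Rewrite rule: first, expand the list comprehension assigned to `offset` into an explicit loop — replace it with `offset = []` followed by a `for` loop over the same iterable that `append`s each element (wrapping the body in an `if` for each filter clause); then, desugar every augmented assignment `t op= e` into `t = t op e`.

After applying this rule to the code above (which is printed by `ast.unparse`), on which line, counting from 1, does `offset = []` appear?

6

Transformed code:
tmp = a < tmp
if xs <= a:
    process(16)
else:
    a = k // (a + tmp)
offset = []
for e in tmp:
    if a > e:
        offset.append(k // k + e)
if tmp > a:
    tmp = 3 > xs
    k = k + 39
else:
    process(a)
xs = xs - (tmp > 13)
k = 27 * k[34]
tmp = tmp + 32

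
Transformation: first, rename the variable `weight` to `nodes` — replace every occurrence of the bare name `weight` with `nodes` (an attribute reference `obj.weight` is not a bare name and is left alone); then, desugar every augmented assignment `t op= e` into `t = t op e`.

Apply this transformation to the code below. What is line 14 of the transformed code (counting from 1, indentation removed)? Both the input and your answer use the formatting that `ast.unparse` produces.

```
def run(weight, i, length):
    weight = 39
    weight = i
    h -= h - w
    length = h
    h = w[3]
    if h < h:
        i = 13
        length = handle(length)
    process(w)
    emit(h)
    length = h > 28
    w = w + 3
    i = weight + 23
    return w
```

Transformed code:
def run(nodes, i, length):
    nodes = 39
    nodes = i
    h = h - (h - w)
    length = h
    h = w[3]
    if h < h:
        i = 13
        length = handle(length)
    process(w)
    emit(h)
    length = h > 28
    w = w + 3
    i = nodes + 23
    return w

i = nodes + 23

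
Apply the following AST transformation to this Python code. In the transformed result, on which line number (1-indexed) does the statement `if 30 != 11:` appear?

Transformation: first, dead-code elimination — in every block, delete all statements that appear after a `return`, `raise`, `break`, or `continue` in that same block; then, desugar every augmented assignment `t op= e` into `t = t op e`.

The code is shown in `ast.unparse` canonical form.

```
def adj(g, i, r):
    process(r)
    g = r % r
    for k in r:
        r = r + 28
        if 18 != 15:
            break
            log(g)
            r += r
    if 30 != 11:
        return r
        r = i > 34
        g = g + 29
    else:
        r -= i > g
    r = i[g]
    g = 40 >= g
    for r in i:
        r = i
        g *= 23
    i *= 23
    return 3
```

Transformed code:
def adj(g, i, r):
    process(r)
    g = r % r
    for k in r:
        r = r + 28
        if 18 != 15:
            break
    if 30 != 11:
        return r
    else:
        r = r - (i > g)
    r = i[g]
    g = 40 >= g
    for r in i:
        r = i
        g = g * 23
    i = i * 23
    return 3

8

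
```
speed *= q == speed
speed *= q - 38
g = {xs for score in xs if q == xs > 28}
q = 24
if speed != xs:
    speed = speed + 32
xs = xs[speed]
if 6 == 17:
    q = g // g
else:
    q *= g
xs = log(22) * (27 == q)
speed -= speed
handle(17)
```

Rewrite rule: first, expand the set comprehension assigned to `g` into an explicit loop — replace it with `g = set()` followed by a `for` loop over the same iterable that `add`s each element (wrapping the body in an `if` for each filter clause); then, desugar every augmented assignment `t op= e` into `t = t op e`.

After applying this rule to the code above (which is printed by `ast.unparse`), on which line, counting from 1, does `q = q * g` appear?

Transformed code:
speed = speed * (q == speed)
speed = speed * (q - 38)
g = set()
for score in xs:
    if q == xs > 28:
        g.add(xs)
q = 24
if speed != xs:
    speed = speed + 32
xs = xs[speed]
if 6 == 17:
    q = g // g
else:
    q = q * g
xs = log(22) * (27 == q)
speed = speed - speed
handle(17)

14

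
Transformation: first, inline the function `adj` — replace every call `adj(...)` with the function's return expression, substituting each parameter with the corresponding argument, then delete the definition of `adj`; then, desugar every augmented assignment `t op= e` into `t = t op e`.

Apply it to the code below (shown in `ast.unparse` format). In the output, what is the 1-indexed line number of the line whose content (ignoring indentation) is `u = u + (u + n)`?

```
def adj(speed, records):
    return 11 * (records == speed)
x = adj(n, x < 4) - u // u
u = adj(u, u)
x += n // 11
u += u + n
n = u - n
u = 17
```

4

Transformed code:
x = 11 * ((x < 4) == n) - u // u
u = 11 * (u == u)
x = x + n // 11
u = u + (u + n)
n = u - n
u = 17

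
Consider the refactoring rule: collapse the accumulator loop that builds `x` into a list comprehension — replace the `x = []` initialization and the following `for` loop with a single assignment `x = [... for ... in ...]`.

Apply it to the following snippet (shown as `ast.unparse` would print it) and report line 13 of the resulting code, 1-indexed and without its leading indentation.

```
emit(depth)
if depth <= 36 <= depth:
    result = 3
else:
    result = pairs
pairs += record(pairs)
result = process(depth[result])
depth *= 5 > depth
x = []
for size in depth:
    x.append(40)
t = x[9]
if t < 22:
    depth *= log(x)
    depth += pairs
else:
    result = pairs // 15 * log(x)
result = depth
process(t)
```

Transformed code:
emit(depth)
if depth <= 36 <= depth:
    result = 3
else:
    result = pairs
pairs += record(pairs)
result = process(depth[result])
depth *= 5 > depth
x = [40 for size in depth]
t = x[9]
if t < 22:
    depth *= log(x)
    depth += pairs
else:
    result = pairs // 15 * log(x)
result = depth
process(t)

depth += pairs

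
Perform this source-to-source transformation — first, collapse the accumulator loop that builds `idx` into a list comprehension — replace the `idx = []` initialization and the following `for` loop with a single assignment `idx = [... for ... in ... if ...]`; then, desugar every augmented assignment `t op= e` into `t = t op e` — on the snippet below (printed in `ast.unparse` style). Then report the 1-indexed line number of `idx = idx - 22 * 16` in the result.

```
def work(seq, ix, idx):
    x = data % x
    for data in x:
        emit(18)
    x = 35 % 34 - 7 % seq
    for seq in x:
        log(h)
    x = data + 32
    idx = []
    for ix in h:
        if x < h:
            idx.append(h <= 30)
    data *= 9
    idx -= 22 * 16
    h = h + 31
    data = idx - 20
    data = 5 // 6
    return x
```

Transformed code:
def work(seq, ix, idx):
    x = data % x
    for data in x:
        emit(18)
    x = 35 % 34 - 7 % seq
    for seq in x:
        log(h)
    x = data + 32
    idx = [h <= 30 for ix in h if x < h]
    data = data * 9
    idx = idx - 22 * 16
    h = h + 31
    data = idx - 20
    data = 5 // 6
    return x

11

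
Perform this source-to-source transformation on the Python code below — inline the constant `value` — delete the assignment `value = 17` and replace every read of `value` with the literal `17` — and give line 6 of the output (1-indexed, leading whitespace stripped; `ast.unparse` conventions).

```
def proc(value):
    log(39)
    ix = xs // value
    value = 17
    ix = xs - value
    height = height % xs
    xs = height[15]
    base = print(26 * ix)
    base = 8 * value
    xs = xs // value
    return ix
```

xs = height[15]

Transformed code:
def proc(value):
    log(39)
    ix = xs // 17
    ix = xs - 17
    height = height % xs
    xs = height[15]
    base = print(26 * ix)
    base = 8 * 17
    xs = xs // 17
    return ix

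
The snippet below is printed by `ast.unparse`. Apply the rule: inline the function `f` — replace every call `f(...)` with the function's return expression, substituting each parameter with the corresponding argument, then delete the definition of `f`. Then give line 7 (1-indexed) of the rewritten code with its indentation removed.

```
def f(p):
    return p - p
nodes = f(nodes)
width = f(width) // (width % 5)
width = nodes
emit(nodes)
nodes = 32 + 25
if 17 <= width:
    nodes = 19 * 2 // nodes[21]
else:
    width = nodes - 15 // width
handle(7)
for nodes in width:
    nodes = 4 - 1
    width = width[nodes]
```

nodes = 19 * 2 // nodes[21]

Transformed code:
nodes = nodes - nodes
width = (width - width) // (width % 5)
width = nodes
emit(nodes)
nodes = 32 + 25
if 17 <= width:
    nodes = 19 * 2 // nodes[21]
else:
    width = nodes - 15 // width
handle(7)
for nodes in width:
    nodes = 4 - 1
    width = width[nodes]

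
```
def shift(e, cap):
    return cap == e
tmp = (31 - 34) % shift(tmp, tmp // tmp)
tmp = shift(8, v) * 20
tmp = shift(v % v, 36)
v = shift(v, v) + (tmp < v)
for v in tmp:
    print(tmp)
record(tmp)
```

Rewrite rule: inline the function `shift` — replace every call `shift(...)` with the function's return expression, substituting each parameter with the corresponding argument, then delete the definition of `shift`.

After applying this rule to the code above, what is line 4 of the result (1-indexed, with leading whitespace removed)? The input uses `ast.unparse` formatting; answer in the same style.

v = (v == v) + (tmp < v)

Transformed code:
tmp = (31 - 34) % (tmp // tmp == tmp)
tmp = (v == 8) * 20
tmp = 36 == v % v
v = (v == v) + (tmp < v)
for v in tmp:
    print(tmp)
record(tmp)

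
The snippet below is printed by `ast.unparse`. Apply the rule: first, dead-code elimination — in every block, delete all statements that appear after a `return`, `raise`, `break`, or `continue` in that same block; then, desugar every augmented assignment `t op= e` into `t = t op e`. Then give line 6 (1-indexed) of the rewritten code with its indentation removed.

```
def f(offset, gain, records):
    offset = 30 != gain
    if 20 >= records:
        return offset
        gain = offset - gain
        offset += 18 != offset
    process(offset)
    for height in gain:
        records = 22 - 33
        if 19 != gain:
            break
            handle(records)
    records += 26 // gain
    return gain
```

Transformed code:
def f(offset, gain, records):
    offset = 30 != gain
    if 20 >= records:
        return offset
    process(offset)
    for height in gain:
        records = 22 - 33
        if 19 != gain:
            break
    records = records + 26 // gain
    return gain

for height in gain:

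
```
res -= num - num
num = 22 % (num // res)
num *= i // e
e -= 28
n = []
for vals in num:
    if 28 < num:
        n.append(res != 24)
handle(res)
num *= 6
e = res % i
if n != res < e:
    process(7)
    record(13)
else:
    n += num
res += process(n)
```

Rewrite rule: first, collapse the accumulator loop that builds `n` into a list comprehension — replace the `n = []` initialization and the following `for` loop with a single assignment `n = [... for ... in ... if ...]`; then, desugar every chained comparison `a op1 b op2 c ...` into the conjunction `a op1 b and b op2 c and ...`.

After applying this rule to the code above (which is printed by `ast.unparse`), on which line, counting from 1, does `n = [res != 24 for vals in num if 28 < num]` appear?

Transformed code:
res -= num - num
num = 22 % (num // res)
num *= i // e
e -= 28
n = [res != 24 for vals in num if 28 < num]
handle(res)
num *= 6
e = res % i
if n != res and res < e:
    process(7)
    record(13)
else:
    n += num
res += process(n)

5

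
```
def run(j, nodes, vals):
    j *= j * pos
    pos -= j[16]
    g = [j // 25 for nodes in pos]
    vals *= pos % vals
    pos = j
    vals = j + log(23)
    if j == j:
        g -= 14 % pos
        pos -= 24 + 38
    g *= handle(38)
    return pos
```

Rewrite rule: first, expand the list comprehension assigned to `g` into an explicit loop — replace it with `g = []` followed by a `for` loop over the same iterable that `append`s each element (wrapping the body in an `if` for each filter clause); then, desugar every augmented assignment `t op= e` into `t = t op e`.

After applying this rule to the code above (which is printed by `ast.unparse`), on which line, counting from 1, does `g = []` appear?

4

Transformed code:
def run(j, nodes, vals):
    j = j * (j * pos)
    pos = pos - j[16]
    g = []
    for nodes in pos:
        g.append(j // 25)
    vals = vals * (pos % vals)
    pos = j
    vals = j + log(23)
    if j == j:
        g = g - 14 % pos
        pos = pos - (24 + 38)
    g = g * handle(38)
    return pos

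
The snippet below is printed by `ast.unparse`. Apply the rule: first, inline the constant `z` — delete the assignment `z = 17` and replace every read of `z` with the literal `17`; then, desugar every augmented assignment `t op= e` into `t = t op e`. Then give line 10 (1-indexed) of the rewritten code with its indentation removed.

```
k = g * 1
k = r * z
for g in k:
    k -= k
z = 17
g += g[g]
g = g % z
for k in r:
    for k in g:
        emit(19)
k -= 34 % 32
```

k = k - 34 % 32

Transformed code:
k = g * 1
k = r * 17
for g in k:
    k = k - k
g = g + g[g]
g = g % 17
for k in r:
    for k in g:
        emit(19)
k = k - 34 % 32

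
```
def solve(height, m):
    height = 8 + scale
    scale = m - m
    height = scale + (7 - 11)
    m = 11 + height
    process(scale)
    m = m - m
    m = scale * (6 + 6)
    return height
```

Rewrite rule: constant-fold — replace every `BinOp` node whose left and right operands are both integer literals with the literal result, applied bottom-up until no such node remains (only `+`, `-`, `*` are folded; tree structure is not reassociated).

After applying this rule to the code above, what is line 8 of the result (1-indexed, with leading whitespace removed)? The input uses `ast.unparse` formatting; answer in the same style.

Transformed code:
def solve(height, m):
    height = 8 + scale
    scale = m - m
    height = scale + -4
    m = 11 + height
    process(scale)
    m = m - m
    m = scale * 12
    return height

m = scale * 12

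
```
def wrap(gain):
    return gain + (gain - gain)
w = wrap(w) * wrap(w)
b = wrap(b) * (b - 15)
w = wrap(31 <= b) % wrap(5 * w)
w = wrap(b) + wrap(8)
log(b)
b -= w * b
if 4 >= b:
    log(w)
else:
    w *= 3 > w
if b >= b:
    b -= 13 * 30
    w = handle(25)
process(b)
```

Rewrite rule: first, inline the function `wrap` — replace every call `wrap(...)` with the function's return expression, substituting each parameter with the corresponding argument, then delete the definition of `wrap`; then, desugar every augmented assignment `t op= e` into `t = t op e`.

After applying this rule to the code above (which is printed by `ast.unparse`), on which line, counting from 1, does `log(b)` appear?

Transformed code:
w = (w + (w - w)) * (w + (w - w))
b = (b + (b - b)) * (b - 15)
w = ((31 <= b) + ((31 <= b) - (31 <= b))) % (5 * w + (5 * w - 5 * w))
w = b + (b - b) + (8 + (8 - 8))
log(b)
b = b - w * b
if 4 >= b:
    log(w)
else:
    w = w * (3 > w)
if b >= b:
    b = b - 13 * 30
    w = handle(25)
process(b)

5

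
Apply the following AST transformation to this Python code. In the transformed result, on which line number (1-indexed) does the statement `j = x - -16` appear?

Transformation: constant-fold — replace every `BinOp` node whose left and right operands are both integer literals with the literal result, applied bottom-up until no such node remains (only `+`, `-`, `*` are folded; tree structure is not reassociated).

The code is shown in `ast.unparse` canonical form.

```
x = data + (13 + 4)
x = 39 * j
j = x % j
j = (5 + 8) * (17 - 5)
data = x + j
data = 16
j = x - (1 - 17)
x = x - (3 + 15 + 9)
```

7

Transformed code:
x = data + 17
x = 39 * j
j = x % j
j = 156
data = x + j
data = 16
j = x - -16
x = x - 27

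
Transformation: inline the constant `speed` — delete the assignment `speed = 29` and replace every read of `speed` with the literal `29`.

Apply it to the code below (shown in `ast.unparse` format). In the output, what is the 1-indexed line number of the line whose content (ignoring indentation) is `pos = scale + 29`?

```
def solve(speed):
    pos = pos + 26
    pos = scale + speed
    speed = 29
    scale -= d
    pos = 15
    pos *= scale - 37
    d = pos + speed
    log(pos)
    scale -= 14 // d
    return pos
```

3

Transformed code:
def solve(speed):
    pos = pos + 26
    pos = scale + 29
    scale -= d
    pos = 15
    pos *= scale - 37
    d = pos + 29
    log(pos)
    scale -= 14 // d
    return pos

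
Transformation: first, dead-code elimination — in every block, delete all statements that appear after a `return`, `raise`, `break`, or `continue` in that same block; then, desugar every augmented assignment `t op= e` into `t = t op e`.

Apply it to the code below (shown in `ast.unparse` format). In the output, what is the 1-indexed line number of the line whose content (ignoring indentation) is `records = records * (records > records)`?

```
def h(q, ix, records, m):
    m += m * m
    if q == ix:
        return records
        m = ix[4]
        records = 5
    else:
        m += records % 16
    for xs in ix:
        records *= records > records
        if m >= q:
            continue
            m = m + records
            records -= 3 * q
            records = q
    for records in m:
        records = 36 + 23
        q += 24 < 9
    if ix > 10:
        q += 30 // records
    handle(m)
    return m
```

Transformed code:
def h(q, ix, records, m):
    m = m + m * m
    if q == ix:
        return records
    else:
        m = m + records % 16
    for xs in ix:
        records = records * (records > records)
        if m >= q:
            continue
    for records in m:
        records = 36 + 23
        q = q + (24 < 9)
    if ix > 10:
        q = q + 30 // records
    handle(m)
    return m

8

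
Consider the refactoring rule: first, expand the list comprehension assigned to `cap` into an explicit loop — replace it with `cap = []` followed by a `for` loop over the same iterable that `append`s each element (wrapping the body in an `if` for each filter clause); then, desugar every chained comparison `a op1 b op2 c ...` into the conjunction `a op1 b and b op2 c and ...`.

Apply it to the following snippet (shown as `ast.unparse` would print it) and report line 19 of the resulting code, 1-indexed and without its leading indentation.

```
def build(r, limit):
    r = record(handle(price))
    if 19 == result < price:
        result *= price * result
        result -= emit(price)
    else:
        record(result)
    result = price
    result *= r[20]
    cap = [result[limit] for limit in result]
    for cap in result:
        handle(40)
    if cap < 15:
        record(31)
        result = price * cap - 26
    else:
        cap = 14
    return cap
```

cap = 14

Transformed code:
def build(r, limit):
    r = record(handle(price))
    if 19 == result and result < price:
        result *= price * result
        result -= emit(price)
    else:
        record(result)
    result = price
    result *= r[20]
    cap = []
    for limit in result:
        cap.append(result[limit])
    for cap in result:
        handle(40)
    if cap < 15:
        record(31)
        result = price * cap - 26
    else:
        cap = 14
    return cap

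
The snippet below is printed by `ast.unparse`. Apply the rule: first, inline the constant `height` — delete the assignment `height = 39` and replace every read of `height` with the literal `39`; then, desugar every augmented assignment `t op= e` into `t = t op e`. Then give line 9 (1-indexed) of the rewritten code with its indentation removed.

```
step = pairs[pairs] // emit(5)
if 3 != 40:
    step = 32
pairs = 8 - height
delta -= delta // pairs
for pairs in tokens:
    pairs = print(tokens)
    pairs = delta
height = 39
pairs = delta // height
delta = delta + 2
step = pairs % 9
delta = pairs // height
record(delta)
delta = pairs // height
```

Transformed code:
step = pairs[pairs] // emit(5)
if 3 != 40:
    step = 32
pairs = 8 - 39
delta = delta - delta // pairs
for pairs in tokens:
    pairs = print(tokens)
    pairs = delta
pairs = delta // 39
delta = delta + 2
step = pairs % 9
delta = pairs // 39
record(delta)
delta = pairs // 39

pairs = delta // 39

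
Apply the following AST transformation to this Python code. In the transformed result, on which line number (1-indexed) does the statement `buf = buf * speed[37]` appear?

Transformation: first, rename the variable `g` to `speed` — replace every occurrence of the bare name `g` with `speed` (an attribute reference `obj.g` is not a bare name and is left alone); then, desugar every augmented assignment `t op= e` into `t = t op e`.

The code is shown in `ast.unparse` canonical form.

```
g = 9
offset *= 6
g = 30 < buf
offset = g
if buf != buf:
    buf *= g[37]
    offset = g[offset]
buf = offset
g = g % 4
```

6

Transformed code:
speed = 9
offset = offset * 6
speed = 30 < buf
offset = speed
if buf != buf:
    buf = buf * speed[37]
    offset = speed[offset]
buf = offset
speed = speed % 4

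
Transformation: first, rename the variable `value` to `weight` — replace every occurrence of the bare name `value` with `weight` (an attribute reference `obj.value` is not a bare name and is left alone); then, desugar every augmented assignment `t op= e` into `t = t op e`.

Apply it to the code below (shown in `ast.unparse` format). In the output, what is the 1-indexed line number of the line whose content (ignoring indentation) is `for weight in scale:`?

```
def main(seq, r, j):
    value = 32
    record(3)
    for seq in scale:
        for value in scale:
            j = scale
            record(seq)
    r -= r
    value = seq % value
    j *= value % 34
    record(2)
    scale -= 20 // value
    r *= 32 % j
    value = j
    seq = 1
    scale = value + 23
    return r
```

5

Transformed code:
def main(seq, r, j):
    weight = 32
    record(3)
    for seq in scale:
        for weight in scale:
            j = scale
            record(seq)
    r = r - r
    weight = seq % weight
    j = j * (weight % 34)
    record(2)
    scale = scale - 20 // weight
    r = r * (32 % j)
    weight = j
    seq = 1
    scale = weight + 23
    return r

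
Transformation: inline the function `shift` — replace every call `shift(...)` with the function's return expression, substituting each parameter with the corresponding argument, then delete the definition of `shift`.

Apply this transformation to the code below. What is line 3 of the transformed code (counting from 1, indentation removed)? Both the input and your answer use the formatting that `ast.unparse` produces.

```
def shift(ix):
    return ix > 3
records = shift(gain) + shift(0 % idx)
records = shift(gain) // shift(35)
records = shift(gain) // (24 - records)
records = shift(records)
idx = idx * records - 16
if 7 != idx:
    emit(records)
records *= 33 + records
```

records = (gain > 3) // (24 - records)

Transformed code:
records = (gain > 3) + (0 % idx > 3)
records = (gain > 3) // (35 > 3)
records = (gain > 3) // (24 - records)
records = records > 3
idx = idx * records - 16
if 7 != idx:
    emit(records)
records *= 33 + records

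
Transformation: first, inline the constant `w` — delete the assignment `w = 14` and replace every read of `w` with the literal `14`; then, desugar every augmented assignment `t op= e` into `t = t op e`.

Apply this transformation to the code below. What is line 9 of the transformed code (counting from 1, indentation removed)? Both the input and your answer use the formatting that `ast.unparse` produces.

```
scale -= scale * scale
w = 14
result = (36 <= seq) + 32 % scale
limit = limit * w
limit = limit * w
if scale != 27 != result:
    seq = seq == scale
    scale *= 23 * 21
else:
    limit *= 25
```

limit = limit * 25

Transformed code:
scale = scale - scale * scale
result = (36 <= seq) + 32 % scale
limit = limit * 14
limit = limit * 14
if scale != 27 != result:
    seq = seq == scale
    scale = scale * (23 * 21)
else:
    limit = limit * 25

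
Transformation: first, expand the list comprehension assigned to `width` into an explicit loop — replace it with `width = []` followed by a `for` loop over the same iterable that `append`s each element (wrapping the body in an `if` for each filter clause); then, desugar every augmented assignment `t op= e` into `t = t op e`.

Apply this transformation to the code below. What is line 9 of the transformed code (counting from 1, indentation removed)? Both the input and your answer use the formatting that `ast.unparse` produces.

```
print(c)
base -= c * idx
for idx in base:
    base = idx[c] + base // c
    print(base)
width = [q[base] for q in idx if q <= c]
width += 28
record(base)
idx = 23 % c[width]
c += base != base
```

Transformed code:
print(c)
base = base - c * idx
for idx in base:
    base = idx[c] + base // c
    print(base)
width = []
for q in idx:
    if q <= c:
        width.append(q[base])
width = width + 28
record(base)
idx = 23 % c[width]
c = c + (base != base)

width.append(q[base])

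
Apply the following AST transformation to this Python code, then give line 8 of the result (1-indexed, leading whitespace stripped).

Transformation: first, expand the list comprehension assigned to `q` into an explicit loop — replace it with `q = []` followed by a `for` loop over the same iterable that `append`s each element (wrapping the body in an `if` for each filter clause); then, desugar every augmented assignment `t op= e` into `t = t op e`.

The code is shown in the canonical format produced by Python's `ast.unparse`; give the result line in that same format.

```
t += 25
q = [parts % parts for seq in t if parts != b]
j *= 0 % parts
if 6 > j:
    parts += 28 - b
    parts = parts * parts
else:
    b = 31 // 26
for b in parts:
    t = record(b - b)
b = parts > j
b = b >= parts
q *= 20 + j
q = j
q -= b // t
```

parts = parts + (28 - b)

Transformed code:
t = t + 25
q = []
for seq in t:
    if parts != b:
        q.append(parts % parts)
j = j * (0 % parts)
if 6 > j:
    parts = parts + (28 - b)
    parts = parts * parts
else:
    b = 31 // 26
for b in parts:
    t = record(b - b)
b = parts > j
b = b >= parts
q = q * (20 + j)
q = j
q = q - b // t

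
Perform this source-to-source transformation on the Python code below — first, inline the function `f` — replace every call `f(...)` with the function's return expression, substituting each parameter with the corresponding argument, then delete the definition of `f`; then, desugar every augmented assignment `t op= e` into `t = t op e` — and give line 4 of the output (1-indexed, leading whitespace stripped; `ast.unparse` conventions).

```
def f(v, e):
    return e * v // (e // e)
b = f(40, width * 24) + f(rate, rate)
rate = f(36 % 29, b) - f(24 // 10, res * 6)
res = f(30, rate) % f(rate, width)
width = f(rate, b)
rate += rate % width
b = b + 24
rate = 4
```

width = b * rate // (b // b)

Transformed code:
b = width * 24 * 40 // (width * 24 // (width * 24)) + rate * rate // (rate // rate)
rate = b * (36 % 29) // (b // b) - res * 6 * (24 // 10) // (res * 6 // (res * 6))
res = rate * 30 // (rate // rate) % (width * rate // (width // width))
width = b * rate // (b // b)
rate = rate + rate % width
b = b + 24
rate = 4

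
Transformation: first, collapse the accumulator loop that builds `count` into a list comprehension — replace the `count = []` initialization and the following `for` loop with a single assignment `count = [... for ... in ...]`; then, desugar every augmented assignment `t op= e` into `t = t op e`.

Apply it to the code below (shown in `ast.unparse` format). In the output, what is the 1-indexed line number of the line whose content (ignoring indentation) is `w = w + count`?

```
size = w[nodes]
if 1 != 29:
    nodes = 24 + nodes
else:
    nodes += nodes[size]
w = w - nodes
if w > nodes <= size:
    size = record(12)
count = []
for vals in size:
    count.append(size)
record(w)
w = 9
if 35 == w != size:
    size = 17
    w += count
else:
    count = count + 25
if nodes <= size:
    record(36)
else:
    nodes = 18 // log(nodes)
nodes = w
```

14

Transformed code:
size = w[nodes]
if 1 != 29:
    nodes = 24 + nodes
else:
    nodes = nodes + nodes[size]
w = w - nodes
if w > nodes <= size:
    size = record(12)
count = [size for vals in size]
record(w)
w = 9
if 35 == w != size:
    size = 17
    w = w + count
else:
    count = count + 25
if nodes <= size:
    record(36)
else:
    nodes = 18 // log(nodes)
nodes = w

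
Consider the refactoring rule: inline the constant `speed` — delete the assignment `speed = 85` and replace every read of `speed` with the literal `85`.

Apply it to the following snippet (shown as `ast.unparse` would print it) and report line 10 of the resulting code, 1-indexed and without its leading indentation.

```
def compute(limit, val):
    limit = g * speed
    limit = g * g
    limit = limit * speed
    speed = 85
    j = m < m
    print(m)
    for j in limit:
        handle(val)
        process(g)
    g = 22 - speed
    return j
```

Transformed code:
def compute(limit, val):
    limit = g * 85
    limit = g * g
    limit = limit * 85
    j = m < m
    print(m)
    for j in limit:
        handle(val)
        process(g)
    g = 22 - 85
    return j

g = 22 - 85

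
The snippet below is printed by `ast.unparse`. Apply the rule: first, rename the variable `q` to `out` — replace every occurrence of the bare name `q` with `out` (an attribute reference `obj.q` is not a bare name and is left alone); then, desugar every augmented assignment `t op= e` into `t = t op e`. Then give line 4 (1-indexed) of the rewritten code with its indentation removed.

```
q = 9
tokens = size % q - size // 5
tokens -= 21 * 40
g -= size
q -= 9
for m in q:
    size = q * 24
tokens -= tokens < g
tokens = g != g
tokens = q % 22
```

g = g - size

Transformed code:
out = 9
tokens = size % out - size // 5
tokens = tokens - 21 * 40
g = g - size
out = out - 9
for m in out:
    size = out * 24
tokens = tokens - (tokens < g)
tokens = g != g
tokens = out % 22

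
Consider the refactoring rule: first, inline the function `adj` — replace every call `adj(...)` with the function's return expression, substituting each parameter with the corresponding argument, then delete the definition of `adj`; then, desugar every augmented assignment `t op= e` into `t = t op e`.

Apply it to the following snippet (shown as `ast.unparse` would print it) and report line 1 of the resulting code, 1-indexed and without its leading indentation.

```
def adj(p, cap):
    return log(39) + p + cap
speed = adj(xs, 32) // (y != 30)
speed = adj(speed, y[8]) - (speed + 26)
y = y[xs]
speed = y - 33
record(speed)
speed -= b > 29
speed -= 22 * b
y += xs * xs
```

speed = (log(39) + xs + 32) // (y != 30)

Transformed code:
speed = (log(39) + xs + 32) // (y != 30)
speed = log(39) + speed + y[8] - (speed + 26)
y = y[xs]
speed = y - 33
record(speed)
speed = speed - (b > 29)
speed = speed - 22 * b
y = y + xs * xs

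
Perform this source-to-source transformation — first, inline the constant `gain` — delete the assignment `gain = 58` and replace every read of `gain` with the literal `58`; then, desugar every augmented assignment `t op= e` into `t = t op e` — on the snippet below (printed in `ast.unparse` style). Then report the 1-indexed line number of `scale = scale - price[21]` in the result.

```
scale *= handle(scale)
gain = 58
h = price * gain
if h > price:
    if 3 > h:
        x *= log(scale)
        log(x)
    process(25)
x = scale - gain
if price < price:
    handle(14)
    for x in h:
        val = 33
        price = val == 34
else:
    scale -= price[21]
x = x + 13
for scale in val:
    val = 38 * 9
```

Transformed code:
scale = scale * handle(scale)
h = price * 58
if h > price:
    if 3 > h:
        x = x * log(scale)
        log(x)
    process(25)
x = scale - 58
if price < price:
    handle(14)
    for x in h:
        val = 33
        price = val == 34
else:
    scale = scale - price[21]
x = x + 13
for scale in val:
    val = 38 * 9

15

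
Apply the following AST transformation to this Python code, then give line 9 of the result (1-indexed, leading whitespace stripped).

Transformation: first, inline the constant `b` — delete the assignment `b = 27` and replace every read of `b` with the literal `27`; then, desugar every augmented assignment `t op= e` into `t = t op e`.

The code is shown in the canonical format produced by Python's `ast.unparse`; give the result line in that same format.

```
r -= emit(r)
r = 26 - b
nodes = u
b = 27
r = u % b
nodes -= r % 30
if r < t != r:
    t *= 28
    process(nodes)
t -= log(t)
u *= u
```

t = t - log(t)

Transformed code:
r = r - emit(r)
r = 26 - 27
nodes = u
r = u % 27
nodes = nodes - r % 30
if r < t != r:
    t = t * 28
    process(nodes)
t = t - log(t)
u = u * u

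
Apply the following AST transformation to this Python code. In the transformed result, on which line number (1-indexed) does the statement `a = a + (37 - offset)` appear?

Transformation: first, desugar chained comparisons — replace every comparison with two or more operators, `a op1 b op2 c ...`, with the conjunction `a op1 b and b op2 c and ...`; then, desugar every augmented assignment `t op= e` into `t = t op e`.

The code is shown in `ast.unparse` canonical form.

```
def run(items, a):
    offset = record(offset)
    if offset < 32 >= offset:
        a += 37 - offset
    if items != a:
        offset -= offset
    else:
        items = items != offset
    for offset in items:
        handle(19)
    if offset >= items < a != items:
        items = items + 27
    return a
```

4

Transformed code:
def run(items, a):
    offset = record(offset)
    if offset < 32 and 32 >= offset:
        a = a + (37 - offset)
    if items != a:
        offset = offset - offset
    else:
        items = items != offset
    for offset in items:
        handle(19)
    if offset >= items and items < a and (a != items):
        items = items + 27
    return a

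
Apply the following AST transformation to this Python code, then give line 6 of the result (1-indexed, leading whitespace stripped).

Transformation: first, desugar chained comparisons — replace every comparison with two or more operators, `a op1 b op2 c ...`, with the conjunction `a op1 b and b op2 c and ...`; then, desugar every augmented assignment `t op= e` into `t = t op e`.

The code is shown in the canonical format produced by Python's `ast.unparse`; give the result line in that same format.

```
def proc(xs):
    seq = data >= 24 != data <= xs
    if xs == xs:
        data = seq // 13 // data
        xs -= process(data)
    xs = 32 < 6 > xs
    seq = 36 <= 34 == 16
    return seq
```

xs = 32 < 6 and 6 > xs

Transformed code:
def proc(xs):
    seq = data >= 24 and 24 != data and (data <= xs)
    if xs == xs:
        data = seq // 13 // data
        xs = xs - process(data)
    xs = 32 < 6 and 6 > xs
    seq = 36 <= 34 and 34 == 16
    return seq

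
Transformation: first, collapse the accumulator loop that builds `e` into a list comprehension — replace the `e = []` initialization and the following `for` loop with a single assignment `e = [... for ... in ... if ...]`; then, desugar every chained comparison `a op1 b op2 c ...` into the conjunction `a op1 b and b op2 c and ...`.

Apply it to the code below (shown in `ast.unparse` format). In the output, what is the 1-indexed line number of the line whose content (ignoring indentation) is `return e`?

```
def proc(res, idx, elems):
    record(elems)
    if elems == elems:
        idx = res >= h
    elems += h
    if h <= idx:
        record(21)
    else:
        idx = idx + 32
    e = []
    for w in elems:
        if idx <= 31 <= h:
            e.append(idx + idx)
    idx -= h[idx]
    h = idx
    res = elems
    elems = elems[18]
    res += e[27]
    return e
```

Transformed code:
def proc(res, idx, elems):
    record(elems)
    if elems == elems:
        idx = res >= h
    elems += h
    if h <= idx:
        record(21)
    else:
        idx = idx + 32
    e = [idx + idx for w in elems if idx <= 31 and 31 <= h]
    idx -= h[idx]
    h = idx
    res = elems
    elems = elems[18]
    res += e[27]
    return e

16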